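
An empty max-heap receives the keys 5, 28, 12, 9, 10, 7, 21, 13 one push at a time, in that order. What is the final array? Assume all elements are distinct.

Insert 5:
  append 5 at index 0 → [5] (no swap needed)
Insert 28:
  append 28 at index 1 → [5, 28]
  28 > parent 5 at index 0, swap → [28, 5]
Insert 12:
  append 12 at index 2 → [28, 5, 12] (no swap needed)
Insert 9:
  append 9 at index 3 → [28, 5, 12, 9]
  9 > parent 5 at index 1, swap → [28, 9, 12, 5]
Insert 10:
  append 10 at index 4 → [28, 9, 12, 5, 10]
  10 > parent 9 at index 1, swap → [28, 10, 12, 5, 9]
Insert 7:
  append 7 at index 5 → [28, 10, 12, 5, 9, 7] (no swap needed)
Insert 21:
  append 21 at index 6 → [28, 10, 12, 5, 9, 7, 21]
  21 > parent 12 at index 2, swap → [28, 10, 21, 5, 9, 7, 12]
Insert 13:
  append 13 at index 7 → [28, 10, 21, 5, 9, 7, 12, 13]
  13 > parent 5 at index 3, swap → [28, 10, 21, 13, 9, 7, 12, 5]
  13 > parent 10 at index 1, swap → [28, 13, 21, 10, 9, 7, 12, 5]

[28, 13, 21, 10, 9, 7, 12, 5]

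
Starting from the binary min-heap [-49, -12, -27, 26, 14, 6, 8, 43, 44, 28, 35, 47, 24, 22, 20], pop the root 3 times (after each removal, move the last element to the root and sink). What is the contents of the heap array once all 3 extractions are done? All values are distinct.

extract-min #1 returns -49:
  remove root -49; move last element 20 to root → [20, -12, -27, 26, 14, 6, 8, 43, 44, 28, 35, 47, 24, 22]
  20 vs smaller child -27 at index 2, swap → [-27, -12, 20, 26, 14, 6, 8, 43, 44, 28, 35, 47, 24, 22]
  20 vs smaller child 6 at index 5, swap → [-27, -12, 6, 26, 14, 20, 8, 43, 44, 28, 35, 47, 24, 22]
extract-min #2 returns -27:
  remove root -27; move last element 22 to root → [22, -12, 6, 26, 14, 20, 8, 43, 44, 28, 35, 47, 24]
  22 vs smaller child -12 at index 1, swap → [-12, 22, 6, 26, 14, 20, 8, 43, 44, 28, 35, 47, 24]
  22 vs smaller child 14 at index 4, swap → [-12, 14, 6, 26, 22, 20, 8, 43, 44, 28, 35, 47, 24]
extract-min #3 returns -12:
  remove root -12; move last element 24 to root → [24, 14, 6, 26, 22, 20, 8, 43, 44, 28, 35, 47]
  24 vs smaller child 6 at index 2, swap → [6, 14, 24, 26, 22, 20, 8, 43, 44, 28, 35, 47]
  24 vs smaller child 8 at index 6, swap → [6, 14, 8, 26, 22, 20, 24, 43, 44, 28, 35, 47]

[6, 14, 8, 26, 22, 20, 24, 43, 44, 28, 35, 47]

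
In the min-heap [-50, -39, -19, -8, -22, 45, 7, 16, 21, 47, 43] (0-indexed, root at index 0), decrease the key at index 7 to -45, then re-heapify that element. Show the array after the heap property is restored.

[-50, -45, -19, -39, -22, 45, 7, -8, 21, 47, 43]

set index 7 from 16 to -45 → [-50, -39, -19, -8, -22, 45, 7, -45, 21, 47, 43]
-45 < parent -8 at index 3, swap → [-50, -39, -19, -45, -22, 45, 7, -8, 21, 47, 43]
-45 < parent -39 at index 1, swap → [-50, -45, -19, -39, -22, 45, 7, -8, 21, 47, 43]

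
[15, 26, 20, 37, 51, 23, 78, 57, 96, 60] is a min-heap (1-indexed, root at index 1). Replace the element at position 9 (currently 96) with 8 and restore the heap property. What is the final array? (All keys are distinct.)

set index 9 from 96 to 8 → [15, 26, 20, 37, 51, 23, 78, 57, 8, 60]
8 < parent 37 at index 4, swap → [15, 26, 20, 8, 51, 23, 78, 57, 37, 60]
8 < parent 26 at index 2, swap → [15, 8, 20, 26, 51, 23, 78, 57, 37, 60]
8 < parent 15 at index 1, swap → [8, 15, 20, 26, 51, 23, 78, 57, 37, 60]

[8, 15, 20, 26, 51, 23, 78, 57, 37, 60]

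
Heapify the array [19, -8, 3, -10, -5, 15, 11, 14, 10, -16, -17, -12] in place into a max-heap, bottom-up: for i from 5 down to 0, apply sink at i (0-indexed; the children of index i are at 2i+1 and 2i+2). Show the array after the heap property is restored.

[19, 14, 15, 10, -5, 3, 11, -10, -8, -16, -17, -12]

sift down from index 5: already satisfies heap property
sift down from index 4: already satisfies heap property
sift down from index 3:
  -10 vs larger child 14 at index 7, swap → [19, -8, 3, 14, -5, 15, 11, -10, 10, -16, -17, -12]
sift down from index 2:
  3 vs larger child 15 at index 5, swap → [19, -8, 15, 14, -5, 3, 11, -10, 10, -16, -17, -12]
sift down from index 1:
  -8 vs larger child 14 at index 3, swap → [19, 14, 15, -8, -5, 3, 11, -10, 10, -16, -17, -12]
  -8 vs larger child 10 at index 8, swap → [19, 14, 15, 10, -5, 3, 11, -10, -8, -16, -17, -12]
sift down from index 0: already satisfies heap property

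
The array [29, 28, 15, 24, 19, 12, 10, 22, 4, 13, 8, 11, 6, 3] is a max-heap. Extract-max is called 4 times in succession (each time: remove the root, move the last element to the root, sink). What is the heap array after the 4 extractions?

[19, 13, 15, 6, 11, 12, 10, 3, 4, 8]

extract-max #1 returns 29:
  remove root 29; move last element 3 to root → [3, 28, 15, 24, 19, 12, 10, 22, 4, 13, 8, 11, 6]
  3 vs larger child 28 at index 1, swap → [28, 3, 15, 24, 19, 12, 10, 22, 4, 13, 8, 11, 6]
  3 vs larger child 24 at index 3, swap → [28, 24, 15, 3, 19, 12, 10, 22, 4, 13, 8, 11, 6]
  3 vs larger child 22 at index 7, swap → [28, 24, 15, 22, 19, 12, 10, 3, 4, 13, 8, 11, 6]
extract-max #2 returns 28:
  remove root 28; move last element 6 to root → [6, 24, 15, 22, 19, 12, 10, 3, 4, 13, 8, 11]
  6 vs larger child 24 at index 1, swap → [24, 6, 15, 22, 19, 12, 10, 3, 4, 13, 8, 11]
  6 vs larger child 22 at index 3, swap → [24, 22, 15, 6, 19, 12, 10, 3, 4, 13, 8, 11]
extract-max #3 returns 24:
  remove root 24; move last element 11 to root → [11, 22, 15, 6, 19, 12, 10, 3, 4, 13, 8]
  11 vs larger child 22 at index 1, swap → [22, 11, 15, 6, 19, 12, 10, 3, 4, 13, 8]
  11 vs larger child 19 at index 4, swap → [22, 19, 15, 6, 11, 12, 10, 3, 4, 13, 8]
  11 vs larger child 13 at index 9, swap → [22, 19, 15, 6, 13, 12, 10, 3, 4, 11, 8]
extract-max #4 returns 22:
  remove root 22; move last element 8 to root → [8, 19, 15, 6, 13, 12, 10, 3, 4, 11]
  8 vs larger child 19 at index 1, swap → [19, 8, 15, 6, 13, 12, 10, 3, 4, 11]
  8 vs larger child 13 at index 4, swap → [19, 13, 15, 6, 8, 12, 10, 3, 4, 11]
  8 vs only child 11 at index 9, swap → [19, 13, 15, 6, 11, 12, 10, 3, 4, 8]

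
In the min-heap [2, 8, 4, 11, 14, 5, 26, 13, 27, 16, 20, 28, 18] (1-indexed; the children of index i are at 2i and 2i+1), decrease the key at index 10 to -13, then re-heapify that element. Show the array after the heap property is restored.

[-13, 2, 4, 11, 8, 5, 26, 13, 27, 14, 20, 28, 18]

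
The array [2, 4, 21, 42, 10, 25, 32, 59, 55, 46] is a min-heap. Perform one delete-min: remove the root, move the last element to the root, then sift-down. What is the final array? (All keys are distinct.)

[4, 10, 21, 42, 46, 25, 32, 59, 55]

remove root 2; move last element 46 to root → [46, 4, 21, 42, 10, 25, 32, 59, 55]
46 vs smaller child 4 at index 1, swap → [4, 46, 21, 42, 10, 25, 32, 59, 55]
46 vs smaller child 10 at index 4, swap → [4, 10, 21, 42, 46, 25, 32, 59, 55]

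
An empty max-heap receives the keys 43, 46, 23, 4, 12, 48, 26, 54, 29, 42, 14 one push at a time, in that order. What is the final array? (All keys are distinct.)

[54, 48, 46, 43, 42, 23, 26, 4, 29, 12, 14]

Insert 43:
  append 43 at index 0 → [43] (no swap needed)
Insert 46:
  append 46 at index 1 → [43, 46]
  46 > parent 43 at index 0, swap → [46, 43]
Insert 23:
  append 23 at index 2 → [46, 43, 23] (no swap needed)
Insert 4:
  append 4 at index 3 → [46, 43, 23, 4] (no swap needed)
Insert 12:
  append 12 at index 4 → [46, 43, 23, 4, 12] (no swap needed)
Insert 48:
  append 48 at index 5 → [46, 43, 23, 4, 12, 48]
  48 > parent 23 at index 2, swap → [46, 43, 48, 4, 12, 23]
  48 > parent 46 at index 0, swap → [48, 43, 46, 4, 12, 23]
Insert 26:
  append 26 at index 6 → [48, 43, 46, 4, 12, 23, 26] (no swap needed)
Insert 54:
  append 54 at index 7 → [48, 43, 46, 4, 12, 23, 26, 54]
  54 > parent 4 at index 3, swap → [48, 43, 46, 54, 12, 23, 26, 4]
  54 > parent 43 at index 1, swap → [48, 54, 46, 43, 12, 23, 26, 4]
  54 > parent 48 at index 0, swap → [54, 48, 46, 43, 12, 23, 26, 4]
Insert 29:
  append 29 at index 8 → [54, 48, 46, 43, 12, 23, 26, 4, 29] (no swap needed)
Insert 42:
  append 42 at index 9 → [54, 48, 46, 43, 12, 23, 26, 4, 29, 42]
  42 > parent 12 at index 4, swap → [54, 48, 46, 43, 42, 23, 26, 4, 29, 12]
Insert 14:
  append 14 at index 10 → [54, 48, 46, 43, 42, 23, 26, 4, 29, 12, 14] (no swap needed)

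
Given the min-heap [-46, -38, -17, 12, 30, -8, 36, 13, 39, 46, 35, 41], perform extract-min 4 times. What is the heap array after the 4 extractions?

[12, 13, 35, 39, 30, 46, 36, 41]

extract-min #1 returns -46:
  remove root -46; move last element 41 to root → [41, -38, -17, 12, 30, -8, 36, 13, 39, 46, 35]
  41 vs smaller child -38 at index 1, swap → [-38, 41, -17, 12, 30, -8, 36, 13, 39, 46, 35]
  41 vs smaller child 12 at index 3, swap → [-38, 12, -17, 41, 30, -8, 36, 13, 39, 46, 35]
  41 vs smaller child 13 at index 7, swap → [-38, 12, -17, 13, 30, -8, 36, 41, 39, 46, 35]
extract-min #2 returns -38:
  remove root -38; move last element 35 to root → [35, 12, -17, 13, 30, -8, 36, 41, 39, 46]
  35 vs smaller child -17 at index 2, swap → [-17, 12, 35, 13, 30, -8, 36, 41, 39, 46]
  35 vs smaller child -8 at index 5, swap → [-17, 12, -8, 13, 30, 35, 36, 41, 39, 46]
extract-min #3 returns -17:
  remove root -17; move last element 46 to root → [46, 12, -8, 13, 30, 35, 36, 41, 39]
  46 vs smaller child -8 at index 2, swap → [-8, 12, 46, 13, 30, 35, 36, 41, 39]
  46 vs smaller child 35 at index 5, swap → [-8, 12, 35, 13, 30, 46, 36, 41, 39]
extract-min #4 returns -8:
  remove root -8; move last element 39 to root → [39, 12, 35, 13, 30, 46, 36, 41]
  39 vs smaller child 12 at index 1, swap → [12, 39, 35, 13, 30, 46, 36, 41]
  39 vs smaller child 13 at index 3, swap → [12, 13, 35, 39, 30, 46, 36, 41]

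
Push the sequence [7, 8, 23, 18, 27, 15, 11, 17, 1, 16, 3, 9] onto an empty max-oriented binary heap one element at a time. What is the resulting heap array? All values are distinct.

[27, 23, 15, 17, 18, 9, 11, 7, 1, 16, 3, 8]

Insert 7:
  append 7 at index 0 → [7] (no swap needed)
Insert 8:
  append 8 at index 1 → [7, 8]
  8 > parent 7 at index 0, swap → [8, 7]
Insert 23:
  append 23 at index 2 → [8, 7, 23]
  23 > parent 8 at index 0, swap → [23, 7, 8]
Insert 18:
  append 18 at index 3 → [23, 7, 8, 18]
  18 > parent 7 at index 1, swap → [23, 18, 8, 7]
Insert 27:
  append 27 at index 4 → [23, 18, 8, 7, 27]
  27 > parent 18 at index 1, swap → [23, 27, 8, 7, 18]
  27 > parent 23 at index 0, swap → [27, 23, 8, 7, 18]
Insert 15:
  append 15 at index 5 → [27, 23, 8, 7, 18, 15]
  15 > parent 8 at index 2, swap → [27, 23, 15, 7, 18, 8]
Insert 11:
  append 11 at index 6 → [27, 23, 15, 7, 18, 8, 11] (no swap needed)
Insert 17:
  append 17 at index 7 → [27, 23, 15, 7, 18, 8, 11, 17]
  17 > parent 7 at index 3, swap → [27, 23, 15, 17, 18, 8, 11, 7]
Insert 1:
  append 1 at index 8 → [27, 23, 15, 17, 18, 8, 11, 7, 1] (no swap needed)
Insert 16:
  append 16 at index 9 → [27, 23, 15, 17, 18, 8, 11, 7, 1, 16] (no swap needed)
Insert 3:
  append 3 at index 10 → [27, 23, 15, 17, 18, 8, 11, 7, 1, 16, 3] (no swap needed)
Insert 9:
  append 9 at index 11 → [27, 23, 15, 17, 18, 8, 11, 7, 1, 16, 3, 9]
  9 > parent 8 at index 5, swap → [27, 23, 15, 17, 18, 9, 11, 7, 1, 16, 3, 8]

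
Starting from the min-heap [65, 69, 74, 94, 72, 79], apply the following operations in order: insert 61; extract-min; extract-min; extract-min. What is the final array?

insert 61:
  append 61 at index 6 → [65, 69, 74, 94, 72, 79, 61]
  61 < parent 74 at index 2, swap → [65, 69, 61, 94, 72, 79, 74]
  61 < parent 65 at index 0, swap → [61, 69, 65, 94, 72, 79, 74]
extract-min → returns 61:
  remove root 61; move last element 74 to root → [74, 69, 65, 94, 72, 79]
  74 vs smaller child 65 at index 2, swap → [65, 69, 74, 94, 72, 79]
extract-min → returns 65:
  remove root 65; move last element 79 to root → [79, 69, 74, 94, 72]
  79 vs smaller child 69 at index 1, swap → [69, 79, 74, 94, 72]
  79 vs smaller child 72 at index 4, swap → [69, 72, 74, 94, 79]
extract-min → returns 69:
  remove root 69; move last element 79 to root → [79, 72, 74, 94]
  79 vs smaller child 72 at index 1, swap → [72, 79, 74, 94]

[72, 79, 74, 94]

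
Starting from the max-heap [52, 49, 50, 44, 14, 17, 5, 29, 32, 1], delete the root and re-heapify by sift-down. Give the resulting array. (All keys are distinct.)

remove root 52; move last element 1 to root → [1, 49, 50, 44, 14, 17, 5, 29, 32]
1 vs larger child 50 at index 2, swap → [50, 49, 1, 44, 14, 17, 5, 29, 32]
1 vs larger child 17 at index 5, swap → [50, 49, 17, 44, 14, 1, 5, 29, 32]

[50, 49, 17, 44, 14, 1, 5, 29, 32]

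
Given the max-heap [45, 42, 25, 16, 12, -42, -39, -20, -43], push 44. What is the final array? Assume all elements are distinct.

[45, 44, 25, 16, 42, -42, -39, -20, -43, 12]

append 44 at index 9 → [45, 42, 25, 16, 12, -42, -39, -20, -43, 44]
44 > parent 12 at index 4, swap → [45, 42, 25, 16, 44, -42, -39, -20, -43, 12]
44 > parent 42 at index 1, swap → [45, 44, 25, 16, 42, -42, -39, -20, -43, 12]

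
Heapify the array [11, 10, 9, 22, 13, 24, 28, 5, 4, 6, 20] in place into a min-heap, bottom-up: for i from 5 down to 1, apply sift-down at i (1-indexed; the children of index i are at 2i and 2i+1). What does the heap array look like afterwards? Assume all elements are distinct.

[4, 5, 9, 10, 6, 24, 28, 11, 22, 13, 20]

sift down from index 5:
  13 vs smaller child 6 at index 10, swap → [11, 10, 9, 22, 6, 24, 28, 5, 4, 13, 20]
sift down from index 4:
  22 vs smaller child 4 at index 9, swap → [11, 10, 9, 4, 6, 24, 28, 5, 22, 13, 20]
sift down from index 3: already satisfies heap property
sift down from index 2:
  10 vs smaller child 4 at index 4, swap → [11, 4, 9, 10, 6, 24, 28, 5, 22, 13, 20]
  10 vs smaller child 5 at index 8, swap → [11, 4, 9, 5, 6, 24, 28, 10, 22, 13, 20]
sift down from index 1:
  11 vs smaller child 4 at index 2, swap → [4, 11, 9, 5, 6, 24, 28, 10, 22, 13, 20]
  11 vs smaller child 5 at index 4, swap → [4, 5, 9, 11, 6, 24, 28, 10, 22, 13, 20]
  11 vs smaller child 10 at index 8, swap → [4, 5, 9, 10, 6, 24, 28, 11, 22, 13, 20]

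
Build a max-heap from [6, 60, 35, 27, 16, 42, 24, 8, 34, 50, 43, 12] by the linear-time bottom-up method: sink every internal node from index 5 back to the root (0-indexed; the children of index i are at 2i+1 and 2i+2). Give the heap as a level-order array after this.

sift down from index 5: already satisfies heap property
sift down from index 4:
  16 vs larger child 50 at index 9, swap → [6, 60, 35, 27, 50, 42, 24, 8, 34, 16, 43, 12]
sift down from index 3:
  27 vs larger child 34 at index 8, swap → [6, 60, 35, 34, 50, 42, 24, 8, 27, 16, 43, 12]
sift down from index 2:
  35 vs larger child 42 at index 5, swap → [6, 60, 42, 34, 50, 35, 24, 8, 27, 16, 43, 12]
sift down from index 1: already satisfies heap property
sift down from index 0:
  6 vs larger child 60 at index 1, swap → [60, 6, 42, 34, 50, 35, 24, 8, 27, 16, 43, 12]
  6 vs larger child 50 at index 4, swap → [60, 50, 42, 34, 6, 35, 24, 8, 27, 16, 43, 12]
  6 vs larger child 43 at index 10, swap → [60, 50, 42, 34, 43, 35, 24, 8, 27, 16, 6, 12]

[60, 50, 42, 34, 43, 35, 24, 8, 27, 16, 6, 12]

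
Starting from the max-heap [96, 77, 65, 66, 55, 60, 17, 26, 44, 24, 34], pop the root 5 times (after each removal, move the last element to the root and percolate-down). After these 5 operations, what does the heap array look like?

extract-max #1 returns 96:
  remove root 96; move last element 34 to root → [34, 77, 65, 66, 55, 60, 17, 26, 44, 24]
  34 vs larger child 77 at index 1, swap → [77, 34, 65, 66, 55, 60, 17, 26, 44, 24]
  34 vs larger child 66 at index 3, swap → [77, 66, 65, 34, 55, 60, 17, 26, 44, 24]
  34 vs larger child 44 at index 8, swap → [77, 66, 65, 44, 55, 60, 17, 26, 34, 24]
extract-max #2 returns 77:
  remove root 77; move last element 24 to root → [24, 66, 65, 44, 55, 60, 17, 26, 34]
  24 vs larger child 66 at index 1, swap → [66, 24, 65, 44, 55, 60, 17, 26, 34]
  24 vs larger child 55 at index 4, swap → [66, 55, 65, 44, 24, 60, 17, 26, 34]
extract-max #3 returns 66:
  remove root 66; move last element 34 to root → [34, 55, 65, 44, 24, 60, 17, 26]
  34 vs larger child 65 at index 2, swap → [65, 55, 34, 44, 24, 60, 17, 26]
  34 vs larger child 60 at index 5, swap → [65, 55, 60, 44, 24, 34, 17, 26]
extract-max #4 returns 65:
  remove root 65; move last element 26 to root → [26, 55, 60, 44, 24, 34, 17]
  26 vs larger child 60 at index 2, swap → [60, 55, 26, 44, 24, 34, 17]
  26 vs larger child 34 at index 5, swap → [60, 55, 34, 44, 24, 26, 17]
extract-max #5 returns 60:
  remove root 60; move last element 17 to root → [17, 55, 34, 44, 24, 26]
  17 vs larger child 55 at index 1, swap → [55, 17, 34, 44, 24, 26]
  17 vs larger child 44 at index 3, swap → [55, 44, 34, 17, 24, 26]

[55, 44, 34, 17, 24, 26]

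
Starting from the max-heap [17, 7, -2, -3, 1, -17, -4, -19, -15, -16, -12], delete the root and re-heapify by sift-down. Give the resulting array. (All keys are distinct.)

[7, 1, -2, -3, -12, -17, -4, -19, -15, -16]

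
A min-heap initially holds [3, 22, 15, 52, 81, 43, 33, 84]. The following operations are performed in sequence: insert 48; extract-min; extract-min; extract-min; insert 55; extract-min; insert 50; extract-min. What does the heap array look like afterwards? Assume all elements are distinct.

insert 48:
  append 48 at index 8 → [3, 22, 15, 52, 81, 43, 33, 84, 48]
  48 < parent 52 at index 3, swap → [3, 22, 15, 48, 81, 43, 33, 84, 52]
extract-min → returns 3:
  remove root 3; move last element 52 to root → [52, 22, 15, 48, 81, 43, 33, 84]
  52 vs smaller child 15 at index 2, swap → [15, 22, 52, 48, 81, 43, 33, 84]
  52 vs smaller child 33 at index 6, swap → [15, 22, 33, 48, 81, 43, 52, 84]
extract-min → returns 15:
  remove root 15; move last element 84 to root → [84, 22, 33, 48, 81, 43, 52]
  84 vs smaller child 22 at index 1, swap → [22, 84, 33, 48, 81, 43, 52]
  84 vs smaller child 48 at index 3, swap → [22, 48, 33, 84, 81, 43, 52]
extract-min → returns 22:
  remove root 22; move last element 52 to root → [52, 48, 33, 84, 81, 43]
  52 vs smaller child 33 at index 2, swap → [33, 48, 52, 84, 81, 43]
  52 vs only child 43 at index 5, swap → [33, 48, 43, 84, 81, 52]
insert 55:
  append 55 at index 6 → [33, 48, 43, 84, 81, 52, 55] (no swap needed)
extract-min → returns 33:
  remove root 33; move last element 55 to root → [55, 48, 43, 84, 81, 52]
  55 vs smaller child 43 at index 2, swap → [43, 48, 55, 84, 81, 52]
  55 vs only child 52 at index 5, swap → [43, 48, 52, 84, 81, 55]
insert 50:
  append 50 at index 6 → [43, 48, 52, 84, 81, 55, 50]
  50 < parent 52 at index 2, swap → [43, 48, 50, 84, 81, 55, 52]
extract-min → returns 43:
  remove root 43; move last element 52 to root → [52, 48, 50, 84, 81, 55]
  52 vs smaller child 48 at index 1, swap → [48, 52, 50, 84, 81, 55]

[48, 52, 50, 84, 81, 55]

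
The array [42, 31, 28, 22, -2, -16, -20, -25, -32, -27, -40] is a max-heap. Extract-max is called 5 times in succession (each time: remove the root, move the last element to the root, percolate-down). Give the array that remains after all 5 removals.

[-16, -25, -20, -40, -32, -27]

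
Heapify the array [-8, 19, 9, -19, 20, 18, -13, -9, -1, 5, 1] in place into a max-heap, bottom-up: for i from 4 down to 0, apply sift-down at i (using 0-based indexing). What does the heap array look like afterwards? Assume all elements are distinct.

[20, 19, 18, -1, 5, 9, -13, -9, -19, -8, 1]

sift down from index 4: already satisfies heap property
sift down from index 3:
  -19 vs larger child -1 at index 8, swap → [-8, 19, 9, -1, 20, 18, -13, -9, -19, 5, 1]
sift down from index 2:
  9 vs larger child 18 at index 5, swap → [-8, 19, 18, -1, 20, 9, -13, -9, -19, 5, 1]
sift down from index 1:
  19 vs larger child 20 at index 4, swap → [-8, 20, 18, -1, 19, 9, -13, -9, -19, 5, 1]
sift down from index 0:
  -8 vs larger child 20 at index 1, swap → [20, -8, 18, -1, 19, 9, -13, -9, -19, 5, 1]
  -8 vs larger child 19 at index 4, swap → [20, 19, 18, -1, -8, 9, -13, -9, -19, 5, 1]
  -8 vs larger child 5 at index 9, swap → [20, 19, 18, -1, 5, 9, -13, -9, -19, -8, 1]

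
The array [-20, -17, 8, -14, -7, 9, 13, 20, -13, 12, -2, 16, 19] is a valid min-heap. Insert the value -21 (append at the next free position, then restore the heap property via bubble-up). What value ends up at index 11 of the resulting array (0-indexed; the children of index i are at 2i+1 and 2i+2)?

append -21 at index 13 → [-20, -17, 8, -14, -7, 9, 13, 20, -13, 12, -2, 16, 19, -21]
-21 < parent 13 at index 6, swap → [-20, -17, 8, -14, -7, 9, -21, 20, -13, 12, -2, 16, 19, 13]
-21 < parent 8 at index 2, swap → [-20, -17, -21, -14, -7, 9, 8, 20, -13, 12, -2, 16, 19, 13]
-21 < parent -20 at index 0, swap → [-21, -17, -20, -14, -7, 9, 8, 20, -13, 12, -2, 16, 19, 13]
resulting array: [-21, -17, -20, -14, -7, 9, 8, 20, -13, 12, -2, 16, 19, 13]

16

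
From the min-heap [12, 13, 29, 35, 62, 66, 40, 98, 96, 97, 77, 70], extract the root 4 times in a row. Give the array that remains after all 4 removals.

[40, 62, 66, 70, 97, 96, 77, 98]

extract-min #1 returns 12:
  remove root 12; move last element 70 to root → [70, 13, 29, 35, 62, 66, 40, 98, 96, 97, 77]
  70 vs smaller child 13 at index 1, swap → [13, 70, 29, 35, 62, 66, 40, 98, 96, 97, 77]
  70 vs smaller child 35 at index 3, swap → [13, 35, 29, 70, 62, 66, 40, 98, 96, 97, 77]
extract-min #2 returns 13:
  remove root 13; move last element 77 to root → [77, 35, 29, 70, 62, 66, 40, 98, 96, 97]
  77 vs smaller child 29 at index 2, swap → [29, 35, 77, 70, 62, 66, 40, 98, 96, 97]
  77 vs smaller child 40 at index 6, swap → [29, 35, 40, 70, 62, 66, 77, 98, 96, 97]
extract-min #3 returns 29:
  remove root 29; move last element 97 to root → [97, 35, 40, 70, 62, 66, 77, 98, 96]
  97 vs smaller child 35 at index 1, swap → [35, 97, 40, 70, 62, 66, 77, 98, 96]
  97 vs smaller child 62 at index 4, swap → [35, 62, 40, 70, 97, 66, 77, 98, 96]
extract-min #4 returns 35:
  remove root 35; move last element 96 to root → [96, 62, 40, 70, 97, 66, 77, 98]
  96 vs smaller child 40 at index 2, swap → [40, 62, 96, 70, 97, 66, 77, 98]
  96 vs smaller child 66 at index 5, swap → [40, 62, 66, 70, 97, 96, 77, 98]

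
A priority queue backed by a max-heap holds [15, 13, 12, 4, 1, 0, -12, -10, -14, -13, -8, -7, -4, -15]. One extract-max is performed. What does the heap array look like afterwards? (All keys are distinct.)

remove root 15; move last element -15 to root → [-15, 13, 12, 4, 1, 0, -12, -10, -14, -13, -8, -7, -4]
-15 vs larger child 13 at index 1, swap → [13, -15, 12, 4, 1, 0, -12, -10, -14, -13, -8, -7, -4]
-15 vs larger child 4 at index 3, swap → [13, 4, 12, -15, 1, 0, -12, -10, -14, -13, -8, -7, -4]
-15 vs larger child -10 at index 7, swap → [13, 4, 12, -10, 1, 0, -12, -15, -14, -13, -8, -7, -4]

[13, 4, 12, -10, 1, 0, -12, -15, -14, -13, -8, -7, -4]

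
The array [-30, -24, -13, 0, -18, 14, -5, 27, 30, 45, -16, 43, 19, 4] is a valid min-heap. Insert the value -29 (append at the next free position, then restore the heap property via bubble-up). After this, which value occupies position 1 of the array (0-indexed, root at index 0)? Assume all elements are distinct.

-24

append -29 at index 14 → [-30, -24, -13, 0, -18, 14, -5, 27, 30, 45, -16, 43, 19, 4, -29]
-29 < parent -5 at index 6, swap → [-30, -24, -13, 0, -18, 14, -29, 27, 30, 45, -16, 43, 19, 4, -5]
-29 < parent -13 at index 2, swap → [-30, -24, -29, 0, -18, 14, -13, 27, 30, 45, -16, 43, 19, 4, -5]
resulting array: [-30, -24, -29, 0, -18, 14, -13, 27, 30, 45, -16, 43, 19, 4, -5]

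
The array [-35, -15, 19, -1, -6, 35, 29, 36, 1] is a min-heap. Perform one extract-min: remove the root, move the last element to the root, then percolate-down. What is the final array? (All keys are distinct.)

[-15, -6, 19, -1, 1, 35, 29, 36]

remove root -35; move last element 1 to root → [1, -15, 19, -1, -6, 35, 29, 36]
1 vs smaller child -15 at index 1, swap → [-15, 1, 19, -1, -6, 35, 29, 36]
1 vs smaller child -6 at index 4, swap → [-15, -6, 19, -1, 1, 35, 29, 36]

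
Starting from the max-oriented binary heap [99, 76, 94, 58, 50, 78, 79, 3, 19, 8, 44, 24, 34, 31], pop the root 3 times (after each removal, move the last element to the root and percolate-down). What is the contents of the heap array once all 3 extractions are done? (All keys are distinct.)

[78, 76, 34, 58, 50, 24, 31, 3, 19, 8, 44]

extract-max #1 returns 99:
  remove root 99; move last element 31 to root → [31, 76, 94, 58, 50, 78, 79, 3, 19, 8, 44, 24, 34]
  31 vs larger child 94 at index 2, swap → [94, 76, 31, 58, 50, 78, 79, 3, 19, 8, 44, 24, 34]
  31 vs larger child 79 at index 6, swap → [94, 76, 79, 58, 50, 78, 31, 3, 19, 8, 44, 24, 34]
extract-max #2 returns 94:
  remove root 94; move last element 34 to root → [34, 76, 79, 58, 50, 78, 31, 3, 19, 8, 44, 24]
  34 vs larger child 79 at index 2, swap → [79, 76, 34, 58, 50, 78, 31, 3, 19, 8, 44, 24]
  34 vs larger child 78 at index 5, swap → [79, 76, 78, 58, 50, 34, 31, 3, 19, 8, 44, 24]
extract-max #3 returns 79:
  remove root 79; move last element 24 to root → [24, 76, 78, 58, 50, 34, 31, 3, 19, 8, 44]
  24 vs larger child 78 at index 2, swap → [78, 76, 24, 58, 50, 34, 31, 3, 19, 8, 44]
  24 vs larger child 34 at index 5, swap → [78, 76, 34, 58, 50, 24, 31, 3, 19, 8, 44]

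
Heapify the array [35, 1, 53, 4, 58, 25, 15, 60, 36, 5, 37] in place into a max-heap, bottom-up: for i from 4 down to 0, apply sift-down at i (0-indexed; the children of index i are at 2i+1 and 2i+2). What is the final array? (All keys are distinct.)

[60, 58, 53, 36, 37, 25, 15, 4, 1, 5, 35]

sift down from index 4: already satisfies heap property
sift down from index 3:
  4 vs larger child 60 at index 7, swap → [35, 1, 53, 60, 58, 25, 15, 4, 36, 5, 37]
sift down from index 2: already satisfies heap property
sift down from index 1:
  1 vs larger child 60 at index 3, swap → [35, 60, 53, 1, 58, 25, 15, 4, 36, 5, 37]
  1 vs larger child 36 at index 8, swap → [35, 60, 53, 36, 58, 25, 15, 4, 1, 5, 37]
sift down from index 0:
  35 vs larger child 60 at index 1, swap → [60, 35, 53, 36, 58, 25, 15, 4, 1, 5, 37]
  35 vs larger child 58 at index 4, swap → [60, 58, 53, 36, 35, 25, 15, 4, 1, 5, 37]
  35 vs larger child 37 at index 10, swap → [60, 58, 53, 36, 37, 25, 15, 4, 1, 5, 35]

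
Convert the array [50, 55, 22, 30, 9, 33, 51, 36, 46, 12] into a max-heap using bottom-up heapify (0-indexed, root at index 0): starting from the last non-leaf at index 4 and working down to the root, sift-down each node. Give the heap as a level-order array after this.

sift down from index 4:
  9 vs only child 12 at index 9, swap → [50, 55, 22, 30, 12, 33, 51, 36, 46, 9]
sift down from index 3:
  30 vs larger child 46 at index 8, swap → [50, 55, 22, 46, 12, 33, 51, 36, 30, 9]
sift down from index 2:
  22 vs larger child 51 at index 6, swap → [50, 55, 51, 46, 12, 33, 22, 36, 30, 9]
sift down from index 1: already satisfies heap property
sift down from index 0:
  50 vs larger child 55 at index 1, swap → [55, 50, 51, 46, 12, 33, 22, 36, 30, 9]

[55, 50, 51, 46, 12, 33, 22, 36, 30, 9]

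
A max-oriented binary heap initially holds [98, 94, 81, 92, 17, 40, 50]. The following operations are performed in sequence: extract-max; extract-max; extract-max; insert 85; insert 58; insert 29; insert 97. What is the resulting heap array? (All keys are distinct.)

[97, 85, 58, 81, 50, 17, 29, 40]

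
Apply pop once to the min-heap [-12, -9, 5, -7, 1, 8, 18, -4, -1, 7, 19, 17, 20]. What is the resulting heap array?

remove root -12; move last element 20 to root → [20, -9, 5, -7, 1, 8, 18, -4, -1, 7, 19, 17]
20 vs smaller child -9 at index 1, swap → [-9, 20, 5, -7, 1, 8, 18, -4, -1, 7, 19, 17]
20 vs smaller child -7 at index 3, swap → [-9, -7, 5, 20, 1, 8, 18, -4, -1, 7, 19, 17]
20 vs smaller child -4 at index 7, swap → [-9, -7, 5, -4, 1, 8, 18, 20, -1, 7, 19, 17]

[-9, -7, 5, -4, 1, 8, 18, 20, -1, 7, 19, 17]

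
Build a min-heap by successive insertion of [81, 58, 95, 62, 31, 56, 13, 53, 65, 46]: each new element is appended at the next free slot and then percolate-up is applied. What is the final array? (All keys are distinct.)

Insert 81:
  append 81 at index 0 → [81] (no swap needed)
Insert 58:
  append 58 at index 1 → [81, 58]
  58 < parent 81 at index 0, swap → [58, 81]
Insert 95:
  append 95 at index 2 → [58, 81, 95] (no swap needed)
Insert 62:
  append 62 at index 3 → [58, 81, 95, 62]
  62 < parent 81 at index 1, swap → [58, 62, 95, 81]
Insert 31:
  append 31 at index 4 → [58, 62, 95, 81, 31]
  31 < parent 62 at index 1, swap → [58, 31, 95, 81, 62]
  31 < parent 58 at index 0, swap → [31, 58, 95, 81, 62]
Insert 56:
  append 56 at index 5 → [31, 58, 95, 81, 62, 56]
  56 < parent 95 at index 2, swap → [31, 58, 56, 81, 62, 95]
Insert 13:
  append 13 at index 6 → [31, 58, 56, 81, 62, 95, 13]
  13 < parent 56 at index 2, swap → [31, 58, 13, 81, 62, 95, 56]
  13 < parent 31 at index 0, swap → [13, 58, 31, 81, 62, 95, 56]
Insert 53:
  append 53 at index 7 → [13, 58, 31, 81, 62, 95, 56, 53]
  53 < parent 81 at index 3, swap → [13, 58, 31, 53, 62, 95, 56, 81]
  53 < parent 58 at index 1, swap → [13, 53, 31, 58, 62, 95, 56, 81]
Insert 65:
  append 65 at index 8 → [13, 53, 31, 58, 62, 95, 56, 81, 65] (no swap needed)
Insert 46:
  append 46 at index 9 → [13, 53, 31, 58, 62, 95, 56, 81, 65, 46]
  46 < parent 62 at index 4, swap → [13, 53, 31, 58, 46, 95, 56, 81, 65, 62]
  46 < parent 53 at index 1, swap → [13, 46, 31, 58, 53, 95, 56, 81, 65, 62]

[13, 46, 31, 58, 53, 95, 56, 81, 65, 62]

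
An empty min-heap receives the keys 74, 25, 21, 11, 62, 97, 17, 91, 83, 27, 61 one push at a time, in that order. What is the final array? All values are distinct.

Insert 74:
  append 74 at index 0 → [74] (no swap needed)
Insert 25:
  append 25 at index 1 → [74, 25]
  25 < parent 74 at index 0, swap → [25, 74]
Insert 21:
  append 21 at index 2 → [25, 74, 21]
  21 < parent 25 at index 0, swap → [21, 74, 25]
Insert 11:
  append 11 at index 3 → [21, 74, 25, 11]
  11 < parent 74 at index 1, swap → [21, 11, 25, 74]
  11 < parent 21 at index 0, swap → [11, 21, 25, 74]
Insert 62:
  append 62 at index 4 → [11, 21, 25, 74, 62] (no swap needed)
Insert 97:
  append 97 at index 5 → [11, 21, 25, 74, 62, 97] (no swap needed)
Insert 17:
  append 17 at index 6 → [11, 21, 25, 74, 62, 97, 17]
  17 < parent 25 at index 2, swap → [11, 21, 17, 74, 62, 97, 25]
Insert 91:
  append 91 at index 7 → [11, 21, 17, 74, 62, 97, 25, 91] (no swap needed)
Insert 83:
  append 83 at index 8 → [11, 21, 17, 74, 62, 97, 25, 91, 83] (no swap needed)
Insert 27:
  append 27 at index 9 → [11, 21, 17, 74, 62, 97, 25, 91, 83, 27]
  27 < parent 62 at index 4, swap → [11, 21, 17, 74, 27, 97, 25, 91, 83, 62]
Insert 61:
  append 61 at index 10 → [11, 21, 17, 74, 27, 97, 25, 91, 83, 62, 61] (no swap needed)

[11, 21, 17, 74, 27, 97, 25, 91, 83, 62, 61]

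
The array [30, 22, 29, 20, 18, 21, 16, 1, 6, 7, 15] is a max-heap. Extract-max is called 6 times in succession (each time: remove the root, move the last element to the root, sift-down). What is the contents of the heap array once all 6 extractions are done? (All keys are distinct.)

extract-max #1 returns 30:
  remove root 30; move last element 15 to root → [15, 22, 29, 20, 18, 21, 16, 1, 6, 7]
  15 vs larger child 29 at index 2, swap → [29, 22, 15, 20, 18, 21, 16, 1, 6, 7]
  15 vs larger child 21 at index 5, swap → [29, 22, 21, 20, 18, 15, 16, 1, 6, 7]
extract-max #2 returns 29:
  remove root 29; move last element 7 to root → [7, 22, 21, 20, 18, 15, 16, 1, 6]
  7 vs larger child 22 at index 1, swap → [22, 7, 21, 20, 18, 15, 16, 1, 6]
  7 vs larger child 20 at index 3, swap → [22, 20, 21, 7, 18, 15, 16, 1, 6]
extract-max #3 returns 22:
  remove root 22; move last element 6 to root → [6, 20, 21, 7, 18, 15, 16, 1]
  6 vs larger child 21 at index 2, swap → [21, 20, 6, 7, 18, 15, 16, 1]
  6 vs larger child 16 at index 6, swap → [21, 20, 16, 7, 18, 15, 6, 1]
extract-max #4 returns 21:
  remove root 21; move last element 1 to root → [1, 20, 16, 7, 18, 15, 6]
  1 vs larger child 20 at index 1, swap → [20, 1, 16, 7, 18, 15, 6]
  1 vs larger child 18 at index 4, swap → [20, 18, 16, 7, 1, 15, 6]
extract-max #5 returns 20:
  remove root 20; move last element 6 to root → [6, 18, 16, 7, 1, 15]
  6 vs larger child 18 at index 1, swap → [18, 6, 16, 7, 1, 15]
  6 vs larger child 7 at index 3, swap → [18, 7, 16, 6, 1, 15]
extract-max #6 returns 18:
  remove root 18; move last element 15 to root → [15, 7, 16, 6, 1]
  15 vs larger child 16 at index 2, swap → [16, 7, 15, 6, 1]

[16, 7, 15, 6, 1]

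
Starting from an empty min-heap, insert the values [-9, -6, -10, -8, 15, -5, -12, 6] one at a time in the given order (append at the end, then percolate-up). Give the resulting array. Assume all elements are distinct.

[-12, -8, -10, -6, 15, -5, -9, 6]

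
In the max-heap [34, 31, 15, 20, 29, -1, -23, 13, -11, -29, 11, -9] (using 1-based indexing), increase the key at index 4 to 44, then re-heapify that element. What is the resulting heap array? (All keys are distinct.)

[44, 34, 15, 31, 29, -1, -23, 13, -11, -29, 11, -9]

set index 4 from 20 to 44 → [34, 31, 15, 44, 29, -1, -23, 13, -11, -29, 11, -9]
44 > parent 31 at index 2, swap → [34, 44, 15, 31, 29, -1, -23, 13, -11, -29, 11, -9]
44 > parent 34 at index 1, swap → [44, 34, 15, 31, 29, -1, -23, 13, -11, -29, 11, -9]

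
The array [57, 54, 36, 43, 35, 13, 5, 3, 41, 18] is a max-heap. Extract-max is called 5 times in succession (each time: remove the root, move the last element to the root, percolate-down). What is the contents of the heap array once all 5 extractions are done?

extract-max #1 returns 57:
  remove root 57; move last element 18 to root → [18, 54, 36, 43, 35, 13, 5, 3, 41]
  18 vs larger child 54 at index 1, swap → [54, 18, 36, 43, 35, 13, 5, 3, 41]
  18 vs larger child 43 at index 3, swap → [54, 43, 36, 18, 35, 13, 5, 3, 41]
  18 vs larger child 41 at index 8, swap → [54, 43, 36, 41, 35, 13, 5, 3, 18]
extract-max #2 returns 54:
  remove root 54; move last element 18 to root → [18, 43, 36, 41, 35, 13, 5, 3]
  18 vs larger child 43 at index 1, swap → [43, 18, 36, 41, 35, 13, 5, 3]
  18 vs larger child 41 at index 3, swap → [43, 41, 36, 18, 35, 13, 5, 3]
extract-max #3 returns 43:
  remove root 43; move last element 3 to root → [3, 41, 36, 18, 35, 13, 5]
  3 vs larger child 41 at index 1, swap → [41, 3, 36, 18, 35, 13, 5]
  3 vs larger child 35 at index 4, swap → [41, 35, 36, 18, 3, 13, 5]
extract-max #4 returns 41:
  remove root 41; move last element 5 to root → [5, 35, 36, 18, 3, 13]
  5 vs larger child 36 at index 2, swap → [36, 35, 5, 18, 3, 13]
  5 vs only child 13 at index 5, swap → [36, 35, 13, 18, 3, 5]
extract-max #5 returns 36:
  remove root 36; move last element 5 to root → [5, 35, 13, 18, 3]
  5 vs larger child 35 at index 1, swap → [35, 5, 13, 18, 3]
  5 vs larger child 18 at index 3, swap → [35, 18, 13, 5, 3]

[35, 18, 13, 5, 3]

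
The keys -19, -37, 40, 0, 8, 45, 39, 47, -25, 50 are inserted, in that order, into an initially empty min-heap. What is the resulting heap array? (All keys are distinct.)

[-37, -25, 39, -19, 8, 45, 40, 47, 0, 50]

Insert -19:
  append -19 at index 0 → [-19] (no swap needed)
Insert -37:
  append -37 at index 1 → [-19, -37]
  -37 < parent -19 at index 0, swap → [-37, -19]
Insert 40:
  append 40 at index 2 → [-37, -19, 40] (no swap needed)
Insert 0:
  append 0 at index 3 → [-37, -19, 40, 0] (no swap needed)
Insert 8:
  append 8 at index 4 → [-37, -19, 40, 0, 8] (no swap needed)
Insert 45:
  append 45 at index 5 → [-37, -19, 40, 0, 8, 45] (no swap needed)
Insert 39:
  append 39 at index 6 → [-37, -19, 40, 0, 8, 45, 39]
  39 < parent 40 at index 2, swap → [-37, -19, 39, 0, 8, 45, 40]
Insert 47:
  append 47 at index 7 → [-37, -19, 39, 0, 8, 45, 40, 47] (no swap needed)
Insert -25:
  append -25 at index 8 → [-37, -19, 39, 0, 8, 45, 40, 47, -25]
  -25 < parent 0 at index 3, swap → [-37, -19, 39, -25, 8, 45, 40, 47, 0]
  -25 < parent -19 at index 1, swap → [-37, -25, 39, -19, 8, 45, 40, 47, 0]
Insert 50:
  append 50 at index 9 → [-37, -25, 39, -19, 8, 45, 40, 47, 0, 50] (no swap needed)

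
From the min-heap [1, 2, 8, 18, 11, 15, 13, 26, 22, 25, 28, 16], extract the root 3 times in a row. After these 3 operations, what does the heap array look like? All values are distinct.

[11, 16, 13, 18, 25, 15, 28, 26, 22]

extract-min #1 returns 1:
  remove root 1; move last element 16 to root → [16, 2, 8, 18, 11, 15, 13, 26, 22, 25, 28]
  16 vs smaller child 2 at index 1, swap → [2, 16, 8, 18, 11, 15, 13, 26, 22, 25, 28]
  16 vs smaller child 11 at index 4, swap → [2, 11, 8, 18, 16, 15, 13, 26, 22, 25, 28]
extract-min #2 returns 2:
  remove root 2; move last element 28 to root → [28, 11, 8, 18, 16, 15, 13, 26, 22, 25]
  28 vs smaller child 8 at index 2, swap → [8, 11, 28, 18, 16, 15, 13, 26, 22, 25]
  28 vs smaller child 13 at index 6, swap → [8, 11, 13, 18, 16, 15, 28, 26, 22, 25]
extract-min #3 returns 8:
  remove root 8; move last element 25 to root → [25, 11, 13, 18, 16, 15, 28, 26, 22]
  25 vs smaller child 11 at index 1, swap → [11, 25, 13, 18, 16, 15, 28, 26, 22]
  25 vs smaller child 16 at index 4, swap → [11, 16, 13, 18, 25, 15, 28, 26, 22]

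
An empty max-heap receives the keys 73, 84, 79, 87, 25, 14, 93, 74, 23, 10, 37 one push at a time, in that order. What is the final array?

[93, 84, 87, 74, 37, 14, 79, 73, 23, 10, 25]

Insert 73:
  append 73 at index 0 → [73] (no swap needed)
Insert 84:
  append 84 at index 1 → [73, 84]
  84 > parent 73 at index 0, swap → [84, 73]
Insert 79:
  append 79 at index 2 → [84, 73, 79] (no swap needed)
Insert 87:
  append 87 at index 3 → [84, 73, 79, 87]
  87 > parent 73 at index 1, swap → [84, 87, 79, 73]
  87 > parent 84 at index 0, swap → [87, 84, 79, 73]
Insert 25:
  append 25 at index 4 → [87, 84, 79, 73, 25] (no swap needed)
Insert 14:
  append 14 at index 5 → [87, 84, 79, 73, 25, 14] (no swap needed)
Insert 93:
  append 93 at index 6 → [87, 84, 79, 73, 25, 14, 93]
  93 > parent 79 at index 2, swap → [87, 84, 93, 73, 25, 14, 79]
  93 > parent 87 at index 0, swap → [93, 84, 87, 73, 25, 14, 79]
Insert 74:
  append 74 at index 7 → [93, 84, 87, 73, 25, 14, 79, 74]
  74 > parent 73 at index 3, swap → [93, 84, 87, 74, 25, 14, 79, 73]
Insert 23:
  append 23 at index 8 → [93, 84, 87, 74, 25, 14, 79, 73, 23] (no swap needed)
Insert 10:
  append 10 at index 9 → [93, 84, 87, 74, 25, 14, 79, 73, 23, 10] (no swap needed)
Insert 37:
  append 37 at index 10 → [93, 84, 87, 74, 25, 14, 79, 73, 23, 10, 37]
  37 > parent 25 at index 4, swap → [93, 84, 87, 74, 37, 14, 79, 73, 23, 10, 25]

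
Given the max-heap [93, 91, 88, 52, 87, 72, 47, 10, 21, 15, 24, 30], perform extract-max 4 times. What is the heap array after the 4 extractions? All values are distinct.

[72, 52, 47, 21, 30, 24, 15, 10]

extract-max #1 returns 93:
  remove root 93; move last element 30 to root → [30, 91, 88, 52, 87, 72, 47, 10, 21, 15, 24]
  30 vs larger child 91 at index 1, swap → [91, 30, 88, 52, 87, 72, 47, 10, 21, 15, 24]
  30 vs larger child 87 at index 4, swap → [91, 87, 88, 52, 30, 72, 47, 10, 21, 15, 24]
extract-max #2 returns 91:
  remove root 91; move last element 24 to root → [24, 87, 88, 52, 30, 72, 47, 10, 21, 15]
  24 vs larger child 88 at index 2, swap → [88, 87, 24, 52, 30, 72, 47, 10, 21, 15]
  24 vs larger child 72 at index 5, swap → [88, 87, 72, 52, 30, 24, 47, 10, 21, 15]
extract-max #3 returns 88:
  remove root 88; move last element 15 to root → [15, 87, 72, 52, 30, 24, 47, 10, 21]
  15 vs larger child 87 at index 1, swap → [87, 15, 72, 52, 30, 24, 47, 10, 21]
  15 vs larger child 52 at index 3, swap → [87, 52, 72, 15, 30, 24, 47, 10, 21]
  15 vs larger child 21 at index 8, swap → [87, 52, 72, 21, 30, 24, 47, 10, 15]
extract-max #4 returns 87:
  remove root 87; move last element 15 to root → [15, 52, 72, 21, 30, 24, 47, 10]
  15 vs larger child 72 at index 2, swap → [72, 52, 15, 21, 30, 24, 47, 10]
  15 vs larger child 47 at index 6, swap → [72, 52, 47, 21, 30, 24, 15, 10]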